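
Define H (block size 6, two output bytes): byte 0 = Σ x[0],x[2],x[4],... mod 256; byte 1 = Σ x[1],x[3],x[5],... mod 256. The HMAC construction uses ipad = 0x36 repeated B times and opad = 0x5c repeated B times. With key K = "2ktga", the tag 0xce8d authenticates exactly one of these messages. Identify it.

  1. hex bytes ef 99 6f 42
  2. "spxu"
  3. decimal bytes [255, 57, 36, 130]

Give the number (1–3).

Key "2ktga" = 32 6b 74 67 61 is 5 bytes ≤ B = 6; zero-pad to 6 bytes: K' = 32 6b 74 67 61 00.
K' ⊕ ipad = 04 5d 42 51 57 36; K' ⊕ opad = 6e 37 28 3b 3d 5c.
m1: inner = H(04 5d 42 51 57 36 ef 99 6f 42) = fb bf; tag = H(6e 37 28 3b 3d 5c fb bf) = ce8d ← matches
m2: inner = H(04 5d 42 51 57 36 73 70 78 75) = 88 c9; tag = H(6e 37 28 3b 3d 5c 88 c9) = 5b97
m3: inner = H(04 5d 42 51 57 36 ff 39 24 82) = c0 9f; tag = H(6e 37 28 3b 3d 5c c0 9f) = 936d

1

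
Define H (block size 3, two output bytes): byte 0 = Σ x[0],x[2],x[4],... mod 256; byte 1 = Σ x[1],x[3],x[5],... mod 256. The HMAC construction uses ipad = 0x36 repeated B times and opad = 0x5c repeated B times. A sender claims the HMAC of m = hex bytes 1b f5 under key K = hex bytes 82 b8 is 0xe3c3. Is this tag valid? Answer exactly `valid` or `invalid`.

Key hex bytes 82 b8 is 2 bytes ≤ B = 3; zero-pad to 3 bytes: K' = 82 b8 00.
K' ⊕ ipad = b4 8e 36; K' ⊕ opad = de e4 5c.
Inner hash: even-index sum = 479 mod 256 = 223; odd-index sum = 169 mod 256 = 169 → df a9.
Outer hash (recomputed tag): even-index sum = 483 mod 256 = 227; odd-index sum = 451 mod 256 = 195 → e3 c3.
Recomputed tag = e3c3; claimed = e3c3 → match.

valid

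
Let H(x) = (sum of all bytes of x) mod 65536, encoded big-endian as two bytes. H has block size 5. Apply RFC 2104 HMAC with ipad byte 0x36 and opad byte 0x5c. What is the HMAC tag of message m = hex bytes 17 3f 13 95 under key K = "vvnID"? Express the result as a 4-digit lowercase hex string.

Key "vvnID" = 76 76 6e 49 44 is exactly B = 5 bytes: K' = 76 76 6e 49 44.
K' ⊕ ipad = 40 40 58 7f 72.  K' ⊕ opad = 2a 2a 32 15 18.
Inner input = (K'⊕ipad) ∥ m = 40 40 58 7f 72 ∥ 17 3f 13 95.
Inner hash: sum = 64+64+88+127+114+23+63+19+149 = 711 → 02 c7.
Outer input = (K'⊕opad) ∥ inner = 2a 2a 32 15 18 ∥ 02 c7.
Outer hash (tag): sum = 42+42+50+21+24+2+199 = 380 → 01 7c.

017c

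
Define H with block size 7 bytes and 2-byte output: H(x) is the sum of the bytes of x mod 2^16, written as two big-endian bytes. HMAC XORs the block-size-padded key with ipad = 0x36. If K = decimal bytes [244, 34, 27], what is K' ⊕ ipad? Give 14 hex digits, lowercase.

c2142d36363636

Key decimal bytes [244, 34, 27] = f4 22 1b is 3 bytes ≤ B = 7; zero-pad to 7 bytes: K' = f4 22 1b 00 00 00 00.
XOR each byte with 0x36: f4⊕36=c2, 22⊕36=14, 1b⊕36=2d, 00⊕36=36, 00⊕36=36, 00⊕36=36, 00⊕36=36.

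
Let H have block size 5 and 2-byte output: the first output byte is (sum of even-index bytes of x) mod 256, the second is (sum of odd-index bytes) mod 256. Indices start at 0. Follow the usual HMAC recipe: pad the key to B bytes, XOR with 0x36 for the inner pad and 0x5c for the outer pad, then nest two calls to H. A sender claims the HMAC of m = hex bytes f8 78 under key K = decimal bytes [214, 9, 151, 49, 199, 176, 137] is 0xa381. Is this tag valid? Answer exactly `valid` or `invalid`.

Key decimal bytes [214, 9, 151, 49, 199, 176, 137] = d6 09 97 31 c7 b0 89 is 7 bytes > B = 5, so hash it first: H(key) = bd ea, then zero-pad to 5 bytes: K' = bd ea 00 00 00.
K' ⊕ ipad = 8b dc 36 36 36; K' ⊕ opad = e1 b6 5c 5c 5c.
Inner hash: even-index sum = 367 mod 256 = 111; odd-index sum = 522 mod 256 = 10 → 6f 0a.
Outer hash (recomputed tag): even-index sum = 419 mod 256 = 163; odd-index sum = 385 mod 256 = 129 → a3 81.
Recomputed tag = a381; claimed = a381 → match.

valid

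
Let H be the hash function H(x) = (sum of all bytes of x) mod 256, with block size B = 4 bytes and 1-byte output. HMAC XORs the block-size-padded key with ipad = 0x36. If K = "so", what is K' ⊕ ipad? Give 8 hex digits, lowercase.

45593636

Key "so" = 73 6f is 2 bytes ≤ B = 4; zero-pad to 4 bytes: K' = 73 6f 00 00.
XOR each byte with 0x36: 73⊕36=45, 6f⊕36=59, 00⊕36=36, 00⊕36=36.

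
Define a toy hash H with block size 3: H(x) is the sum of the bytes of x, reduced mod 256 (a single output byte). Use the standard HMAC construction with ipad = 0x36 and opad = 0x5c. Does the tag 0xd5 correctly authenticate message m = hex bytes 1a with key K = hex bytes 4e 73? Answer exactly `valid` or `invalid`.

invalid

Key hex bytes 4e 73 is 2 bytes ≤ B = 3; zero-pad to 3 bytes: K' = 4e 73 00.
K' ⊕ ipad = 78 45 36; K' ⊕ opad = 12 2f 5c.
Inner hash: sum = 120+69+54+26 = 269; mod 256 = 13 → 0d.
Outer hash (recomputed tag): sum = 18+47+92+13 = 170 → aa.
Recomputed tag = aa; claimed = d5 → mismatch.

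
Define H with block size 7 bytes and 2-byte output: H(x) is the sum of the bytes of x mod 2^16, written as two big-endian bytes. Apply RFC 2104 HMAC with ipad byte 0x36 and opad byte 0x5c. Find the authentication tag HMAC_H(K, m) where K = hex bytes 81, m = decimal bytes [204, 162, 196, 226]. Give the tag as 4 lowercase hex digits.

0319

Key hex bytes 81 is 1 byte ≤ B = 7; zero-pad to 7 bytes: K' = 81 00 00 00 00 00 00.
K' ⊕ ipad = b7 36 36 36 36 36 36.  K' ⊕ opad = dd 5c 5c 5c 5c 5c 5c.
Inner input = (K'⊕ipad) ∥ m = b7 36 36 36 36 36 36 ∥ cc a2 c4 e2.
Inner hash: sum = 183+54+54+54+54+54+54+204+162+196+226 = 1295 → 05 0f.
Outer input = (K'⊕opad) ∥ inner = dd 5c 5c 5c 5c 5c 5c ∥ 05 0f.
Outer hash (tag): sum = 221+92+92+92+92+92+92+5+15 = 793 → 03 19.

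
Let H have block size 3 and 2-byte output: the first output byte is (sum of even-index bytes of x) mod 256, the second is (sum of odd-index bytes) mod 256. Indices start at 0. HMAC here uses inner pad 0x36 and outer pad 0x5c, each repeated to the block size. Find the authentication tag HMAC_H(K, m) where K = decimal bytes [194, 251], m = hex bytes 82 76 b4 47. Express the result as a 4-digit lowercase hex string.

fd8e

Key decimal bytes [194, 251] = c2 fb is 2 bytes ≤ B = 3; zero-pad to 3 bytes: K' = c2 fb 00.
K' ⊕ ipad = f4 cd 36.  K' ⊕ opad = 9e a7 5c.
Inner input = (K'⊕ipad) ∥ m = f4 cd 36 ∥ 82 76 b4 47.
Inner hash: even-index sum = 487 mod 256 = 231; odd-index sum = 515 mod 256 = 3 → e7 03.
Outer input = (K'⊕opad) ∥ inner = 9e a7 5c ∥ e7 03.
Outer hash (tag): even-index sum = 253 mod 256 = 253; odd-index sum = 398 mod 256 = 142 → fd 8e.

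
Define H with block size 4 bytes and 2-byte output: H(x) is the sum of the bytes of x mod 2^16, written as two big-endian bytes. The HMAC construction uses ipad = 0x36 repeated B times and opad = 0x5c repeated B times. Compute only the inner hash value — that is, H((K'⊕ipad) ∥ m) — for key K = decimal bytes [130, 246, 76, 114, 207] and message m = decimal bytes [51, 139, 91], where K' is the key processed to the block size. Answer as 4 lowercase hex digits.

01ed

Key decimal bytes [130, 246, 76, 114, 207] = 82 f6 4c 72 cf is 5 bytes > B = 4, so hash it first: H(key) = 03 05, then zero-pad to 4 bytes: K' = 03 05 00 00.
K' ⊕ ipad = 35 33 36 36.
Inner input = 35 33 36 36 ∥ 33 8b 5b.
Inner hash: sum = 53+51+54+54+51+139+91 = 493 → 01 ed.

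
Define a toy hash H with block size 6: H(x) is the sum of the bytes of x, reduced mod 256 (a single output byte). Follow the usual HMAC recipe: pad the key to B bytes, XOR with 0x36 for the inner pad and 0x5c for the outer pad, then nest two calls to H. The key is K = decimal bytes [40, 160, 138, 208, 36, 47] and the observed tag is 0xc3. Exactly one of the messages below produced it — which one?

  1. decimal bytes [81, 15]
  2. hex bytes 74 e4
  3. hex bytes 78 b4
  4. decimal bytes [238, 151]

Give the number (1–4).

4

Key decimal bytes [40, 160, 138, 208, 36, 47] = 28 a0 8a d0 24 2f is exactly B = 6 bytes: K' = 28 a0 8a d0 24 2f.
K' ⊕ ipad = 1e 96 bc e6 12 19; K' ⊕ opad = 74 fc d6 8c 78 73.
m1: inner = H(1e 96 bc e6 12 19 51 0f) = e1; tag = H(74 fc d6 8c 78 73 e1) = 9e
m2: inner = H(1e 96 bc e6 12 19 74 e4) = d9; tag = H(74 fc d6 8c 78 73 d9) = 96
m3: inner = H(1e 96 bc e6 12 19 78 b4) = ad; tag = H(74 fc d6 8c 78 73 ad) = 6a
m4: inner = H(1e 96 bc e6 12 19 ee 97) = 06; tag = H(74 fc d6 8c 78 73 06) = c3 ← matches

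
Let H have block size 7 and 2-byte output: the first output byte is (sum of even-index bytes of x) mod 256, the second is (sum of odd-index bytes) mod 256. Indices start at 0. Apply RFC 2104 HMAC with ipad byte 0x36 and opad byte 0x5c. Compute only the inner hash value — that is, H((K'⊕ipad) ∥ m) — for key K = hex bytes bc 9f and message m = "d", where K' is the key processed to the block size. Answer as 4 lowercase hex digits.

2c79

Key hex bytes bc 9f is 2 bytes ≤ B = 7; zero-pad to 7 bytes: K' = bc 9f 00 00 00 00 00.
K' ⊕ ipad = 8a a9 36 36 36 36 36.
Inner input = 8a a9 36 36 36 36 36 ∥ 64.
Inner hash: even-index sum = 300 mod 256 = 44; odd-index sum = 377 mod 256 = 121 → 2c 79.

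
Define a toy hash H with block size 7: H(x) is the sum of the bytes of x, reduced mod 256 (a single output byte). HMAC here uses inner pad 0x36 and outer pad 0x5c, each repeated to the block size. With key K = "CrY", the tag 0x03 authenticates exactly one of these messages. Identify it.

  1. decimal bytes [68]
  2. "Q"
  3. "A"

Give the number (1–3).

3

Key "CrY" = 43 72 59 is 3 bytes ≤ B = 7; zero-pad to 7 bytes: K' = 43 72 59 00 00 00 00.
K' ⊕ ipad = 75 44 6f 36 36 36 36; K' ⊕ opad = 1f 2e 05 5c 5c 5c 5c.
m1: inner = H(75 44 6f 36 36 36 36 44) = 44; tag = H(1f 2e 05 5c 5c 5c 5c 44) = 06
m2: inner = H(75 44 6f 36 36 36 36 51) = 51; tag = H(1f 2e 05 5c 5c 5c 5c 51) = 13
m3: inner = H(75 44 6f 36 36 36 36 41) = 41; tag = H(1f 2e 05 5c 5c 5c 5c 41) = 03 ← matches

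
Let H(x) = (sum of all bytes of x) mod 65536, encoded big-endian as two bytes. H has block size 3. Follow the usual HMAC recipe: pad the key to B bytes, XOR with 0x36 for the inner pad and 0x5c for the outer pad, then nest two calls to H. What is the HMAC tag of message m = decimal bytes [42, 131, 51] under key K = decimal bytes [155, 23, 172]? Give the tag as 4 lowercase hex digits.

024c

Key decimal bytes [155, 23, 172] = 9b 17 ac is exactly B = 3 bytes: K' = 9b 17 ac.
K' ⊕ ipad = ad 21 9a.  K' ⊕ opad = c7 4b f0.
Inner input = (K'⊕ipad) ∥ m = ad 21 9a ∥ 2a 83 33.
Inner hash: sum = 173+33+154+42+131+51 = 584 → 02 48.
Outer input = (K'⊕opad) ∥ inner = c7 4b f0 ∥ 02 48.
Outer hash (tag): sum = 199+75+240+2+72 = 588 → 02 4c.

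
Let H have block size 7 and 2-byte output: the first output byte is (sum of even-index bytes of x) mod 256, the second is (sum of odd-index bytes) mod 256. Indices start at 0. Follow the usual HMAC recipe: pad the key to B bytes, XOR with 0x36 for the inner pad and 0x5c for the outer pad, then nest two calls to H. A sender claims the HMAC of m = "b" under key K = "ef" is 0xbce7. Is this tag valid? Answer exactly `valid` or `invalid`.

Key "ef" = 65 66 is 2 bytes ≤ B = 7; zero-pad to 7 bytes: K' = 65 66 00 00 00 00 00.
K' ⊕ ipad = 53 50 36 36 36 36 36; K' ⊕ opad = 39 3a 5c 5c 5c 5c 5c.
Inner hash: even-index sum = 245 mod 256 = 245; odd-index sum = 286 mod 256 = 30 → f5 1e.
Outer hash (recomputed tag): even-index sum = 363 mod 256 = 107; odd-index sum = 487 mod 256 = 231 → 6b e7.
Recomputed tag = 6be7; claimed = bce7 → mismatch.

invalid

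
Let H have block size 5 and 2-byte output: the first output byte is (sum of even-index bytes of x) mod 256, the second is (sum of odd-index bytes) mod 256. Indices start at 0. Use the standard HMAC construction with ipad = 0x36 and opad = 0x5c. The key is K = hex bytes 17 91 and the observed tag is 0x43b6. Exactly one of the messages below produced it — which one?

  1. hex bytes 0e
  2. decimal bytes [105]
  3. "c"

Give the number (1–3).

Key hex bytes 17 91 is 2 bytes ≤ B = 5; zero-pad to 5 bytes: K' = 17 91 00 00 00.
K' ⊕ ipad = 21 a7 36 36 36; K' ⊕ opad = 4b cd 5c 5c 5c.
m1: inner = H(21 a7 36 36 36 0e) = 8d eb; tag = H(4b cd 5c 5c 5c 8d eb) = eeb6
m2: inner = H(21 a7 36 36 36 69) = 8d 46; tag = H(4b cd 5c 5c 5c 8d 46) = 49b6
m3: inner = H(21 a7 36 36 36 63) = 8d 40; tag = H(4b cd 5c 5c 5c 8d 40) = 43b6 ← matches

3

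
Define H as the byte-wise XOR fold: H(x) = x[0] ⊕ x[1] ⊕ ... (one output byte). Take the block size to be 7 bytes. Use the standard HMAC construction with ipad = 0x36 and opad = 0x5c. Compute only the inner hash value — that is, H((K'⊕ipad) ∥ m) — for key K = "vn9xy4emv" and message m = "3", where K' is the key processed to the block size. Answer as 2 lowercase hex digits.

Key "vn9xy4emv" = 76 6e 39 78 79 34 65 6d 76 is 9 bytes > B = 7, so hash it first: H(key) = 6a, then zero-pad to 7 bytes: K' = 6a 00 00 00 00 00 00.
K' ⊕ ipad = 5c 36 36 36 36 36 36.
Inner input = 5c 36 36 36 36 36 36 ∥ 33.
Inner hash: XOR 5c⊕36⊕36⊕36⊕36⊕36⊕36⊕33 = 6f.

6f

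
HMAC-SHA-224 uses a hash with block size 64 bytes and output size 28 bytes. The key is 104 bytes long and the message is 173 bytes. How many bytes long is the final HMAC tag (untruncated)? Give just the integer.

28

The tag is one SHA-224 digest: 28 bytes.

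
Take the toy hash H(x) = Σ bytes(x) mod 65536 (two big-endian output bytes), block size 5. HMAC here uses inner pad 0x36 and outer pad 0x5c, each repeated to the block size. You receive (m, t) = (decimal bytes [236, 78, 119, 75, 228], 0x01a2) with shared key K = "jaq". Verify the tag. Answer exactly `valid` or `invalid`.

valid

Key "jaq" = 6a 61 71 is 3 bytes ≤ B = 5; zero-pad to 5 bytes: K' = 6a 61 71 00 00.
K' ⊕ ipad = 5c 57 47 36 36; K' ⊕ opad = 36 3d 2d 5c 5c.
Inner hash: sum = 92+87+71+54+54+236+78+119+75+228 = 1094 → 04 46.
Outer hash (recomputed tag): sum = 54+61+45+92+92+4+70 = 418 → 01 a2.
Recomputed tag = 01a2; claimed = 01a2 → match.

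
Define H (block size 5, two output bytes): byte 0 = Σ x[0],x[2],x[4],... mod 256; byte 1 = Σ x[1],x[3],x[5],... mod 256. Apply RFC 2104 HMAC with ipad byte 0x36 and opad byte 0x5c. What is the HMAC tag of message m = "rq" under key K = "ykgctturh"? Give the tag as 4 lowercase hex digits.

Key "ykgctturh" = 79 6b 67 63 74 74 75 72 68 is 9 bytes > B = 5, so hash it first: H(key) = 31 b4, then zero-pad to 5 bytes: K' = 31 b4 00 00 00.
K' ⊕ ipad = 07 82 36 36 36.  K' ⊕ opad = 6d e8 5c 5c 5c.
Inner input = (K'⊕ipad) ∥ m = 07 82 36 36 36 ∥ 72 71.
Inner hash: even-index sum = 228 mod 256 = 228; odd-index sum = 298 mod 256 = 42 → e4 2a.
Outer input = (K'⊕opad) ∥ inner = 6d e8 5c 5c 5c ∥ e4 2a.
Outer hash (tag): even-index sum = 335 mod 256 = 79; odd-index sum = 552 mod 256 = 40 → 4f 28.

4f28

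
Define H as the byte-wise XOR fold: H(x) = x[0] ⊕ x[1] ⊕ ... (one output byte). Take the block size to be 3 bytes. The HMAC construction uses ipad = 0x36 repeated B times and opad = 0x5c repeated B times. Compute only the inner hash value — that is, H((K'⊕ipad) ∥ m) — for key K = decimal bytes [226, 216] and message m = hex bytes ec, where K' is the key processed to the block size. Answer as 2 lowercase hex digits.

Key decimal bytes [226, 216] = e2 d8 is 2 bytes ≤ B = 3; zero-pad to 3 bytes: K' = e2 d8 00.
K' ⊕ ipad = d4 ee 36.
Inner input = d4 ee 36 ∥ ec.
Inner hash: XOR d4⊕ee⊕36⊕ec = e0.

e0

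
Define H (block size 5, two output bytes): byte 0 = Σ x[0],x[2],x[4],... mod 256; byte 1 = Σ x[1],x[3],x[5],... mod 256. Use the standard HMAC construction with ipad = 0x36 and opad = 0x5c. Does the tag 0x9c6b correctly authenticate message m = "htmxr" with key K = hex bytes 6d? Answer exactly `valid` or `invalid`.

valid

Key hex bytes 6d is 1 byte ≤ B = 5; zero-pad to 5 bytes: K' = 6d 00 00 00 00.
K' ⊕ ipad = 5b 36 36 36 36; K' ⊕ opad = 31 5c 5c 5c 5c.
Inner hash: even-index sum = 435 mod 256 = 179; odd-index sum = 435 mod 256 = 179 → b3 b3.
Outer hash (recomputed tag): even-index sum = 412 mod 256 = 156; odd-index sum = 363 mod 256 = 107 → 9c 6b.
Recomputed tag = 9c6b; claimed = 9c6b → match.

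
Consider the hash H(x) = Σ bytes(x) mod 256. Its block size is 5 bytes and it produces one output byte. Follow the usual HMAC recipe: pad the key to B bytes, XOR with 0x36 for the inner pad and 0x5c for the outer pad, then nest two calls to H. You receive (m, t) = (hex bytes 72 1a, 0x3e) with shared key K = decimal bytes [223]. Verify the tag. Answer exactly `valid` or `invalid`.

Key decimal bytes [223] = df is 1 byte ≤ B = 5; zero-pad to 5 bytes: K' = df 00 00 00 00.
K' ⊕ ipad = e9 36 36 36 36; K' ⊕ opad = 83 5c 5c 5c 5c.
Inner hash: sum = 233+54+54+54+54+114+26 = 589; mod 256 = 77 → 4d.
Outer hash (recomputed tag): sum = 131+92+92+92+92+77 = 576; mod 256 = 64 → 40.
Recomputed tag = 40; claimed = 3e → mismatch.

invalid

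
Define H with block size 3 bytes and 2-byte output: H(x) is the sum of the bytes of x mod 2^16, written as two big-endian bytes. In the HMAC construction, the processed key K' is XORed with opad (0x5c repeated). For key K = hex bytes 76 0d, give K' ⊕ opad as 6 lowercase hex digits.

Key hex bytes 76 0d is 2 bytes ≤ B = 3; zero-pad to 3 bytes: K' = 76 0d 00.
XOR each byte with 0x5c: 76⊕5c=2a, 0d⊕5c=51, 00⊕5c=5c.

2a515c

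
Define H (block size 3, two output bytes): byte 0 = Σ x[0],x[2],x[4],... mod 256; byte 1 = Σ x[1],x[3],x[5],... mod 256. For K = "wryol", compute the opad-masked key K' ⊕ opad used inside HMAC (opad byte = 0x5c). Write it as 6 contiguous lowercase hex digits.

Key "wryol" = 77 72 79 6f 6c is 5 bytes > B = 3, so hash it first: H(key) = 5c e1, then zero-pad to 3 bytes: K' = 5c e1 00.
XOR each byte with 0x5c: 5c⊕5c=00, e1⊕5c=bd, 00⊕5c=5c.

00bd5c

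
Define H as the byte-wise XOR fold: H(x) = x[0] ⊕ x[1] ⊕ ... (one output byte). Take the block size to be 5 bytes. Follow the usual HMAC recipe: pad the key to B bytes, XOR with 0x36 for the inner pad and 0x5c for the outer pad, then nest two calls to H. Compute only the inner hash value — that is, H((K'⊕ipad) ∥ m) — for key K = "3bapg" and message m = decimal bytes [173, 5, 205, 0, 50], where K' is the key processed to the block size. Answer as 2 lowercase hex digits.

Key "3bapg" = 33 62 61 70 67 is exactly B = 5 bytes: K' = 33 62 61 70 67.
K' ⊕ ipad = 05 54 57 46 51.
Inner input = 05 54 57 46 51 ∥ ad 05 cd 00 32.
Inner hash: XOR 05⊕54⊕57⊕46⊕51⊕ad⊕05⊕cd⊕00⊕32 = 46.

46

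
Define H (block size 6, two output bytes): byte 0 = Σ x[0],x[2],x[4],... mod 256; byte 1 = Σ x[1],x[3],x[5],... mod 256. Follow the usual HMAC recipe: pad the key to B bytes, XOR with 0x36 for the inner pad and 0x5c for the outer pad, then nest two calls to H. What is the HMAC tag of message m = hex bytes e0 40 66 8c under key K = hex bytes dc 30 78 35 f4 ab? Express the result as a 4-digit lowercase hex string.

8c3e

Key hex bytes dc 30 78 35 f4 ab is exactly B = 6 bytes: K' = dc 30 78 35 f4 ab.
K' ⊕ ipad = ea 06 4e 03 c2 9d.  K' ⊕ opad = 80 6c 24 69 a8 f7.
Inner input = (K'⊕ipad) ∥ m = ea 06 4e 03 c2 9d ∥ e0 40 66 8c.
Inner hash: even-index sum = 832 mod 256 = 64; odd-index sum = 370 mod 256 = 114 → 40 72.
Outer input = (K'⊕opad) ∥ inner = 80 6c 24 69 a8 f7 ∥ 40 72.
Outer hash (tag): even-index sum = 396 mod 256 = 140; odd-index sum = 574 mod 256 = 62 → 8c 3e.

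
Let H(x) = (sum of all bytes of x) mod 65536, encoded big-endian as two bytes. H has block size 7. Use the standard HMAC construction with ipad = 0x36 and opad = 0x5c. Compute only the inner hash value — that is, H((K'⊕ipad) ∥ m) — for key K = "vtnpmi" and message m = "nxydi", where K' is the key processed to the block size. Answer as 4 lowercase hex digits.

043c

Key "vtnpmi" = 76 74 6e 70 6d 69 is 6 bytes ≤ B = 7; zero-pad to 7 bytes: K' = 76 74 6e 70 6d 69 00.
K' ⊕ ipad = 40 42 58 46 5b 5f 36.
Inner input = 40 42 58 46 5b 5f 36 ∥ 6e 78 79 64 69.
Inner hash: sum = 64+66+88+70+91+95+54+110+120+121+100+105 = 1084 → 04 3c.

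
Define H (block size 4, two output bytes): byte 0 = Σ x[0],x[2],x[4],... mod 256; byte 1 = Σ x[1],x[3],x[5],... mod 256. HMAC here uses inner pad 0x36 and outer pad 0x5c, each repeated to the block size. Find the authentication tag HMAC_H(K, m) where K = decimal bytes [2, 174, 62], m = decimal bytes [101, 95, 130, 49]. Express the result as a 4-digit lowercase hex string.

e3ac

Key decimal bytes [2, 174, 62] = 02 ae 3e is 3 bytes ≤ B = 4; zero-pad to 4 bytes: K' = 02 ae 3e 00.
K' ⊕ ipad = 34 98 08 36.  K' ⊕ opad = 5e f2 62 5c.
Inner input = (K'⊕ipad) ∥ m = 34 98 08 36 ∥ 65 5f 82 31.
Inner hash: even-index sum = 291 mod 256 = 35; odd-index sum = 350 mod 256 = 94 → 23 5e.
Outer input = (K'⊕opad) ∥ inner = 5e f2 62 5c ∥ 23 5e.
Outer hash (tag): even-index sum = 227 mod 256 = 227; odd-index sum = 428 mod 256 = 172 → e3 ac.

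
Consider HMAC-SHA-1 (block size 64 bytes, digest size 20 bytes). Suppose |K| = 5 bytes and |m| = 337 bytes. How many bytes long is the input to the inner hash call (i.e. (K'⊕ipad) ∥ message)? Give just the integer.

Key is 5 ≤ 64 bytes, zero-padded: |K'| = 64.
Inner input = (K'⊕ipad) ∥ m → 64 + 337 = 401 bytes.

401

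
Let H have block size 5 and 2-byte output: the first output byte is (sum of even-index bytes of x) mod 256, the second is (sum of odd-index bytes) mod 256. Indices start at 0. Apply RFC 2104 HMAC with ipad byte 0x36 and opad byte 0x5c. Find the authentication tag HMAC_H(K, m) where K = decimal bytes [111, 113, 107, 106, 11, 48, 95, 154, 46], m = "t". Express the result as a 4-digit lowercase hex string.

Key decimal bytes [111, 113, 107, 106, 11, 48, 95, 154, 46] = 6f 71 6b 6a 0b 30 5f 9a 2e is 9 bytes > B = 5, so hash it first: H(key) = 72 a5, then zero-pad to 5 bytes: K' = 72 a5 00 00 00.
K' ⊕ ipad = 44 93 36 36 36.  K' ⊕ opad = 2e f9 5c 5c 5c.
Inner input = (K'⊕ipad) ∥ m = 44 93 36 36 36 ∥ 74.
Inner hash: even-index sum = 176 mod 256 = 176; odd-index sum = 317 mod 256 = 61 → b0 3d.
Outer input = (K'⊕opad) ∥ inner = 2e f9 5c 5c 5c ∥ b0 3d.
Outer hash (tag): even-index sum = 291 mod 256 = 35; odd-index sum = 517 mod 256 = 5 → 23 05.

2305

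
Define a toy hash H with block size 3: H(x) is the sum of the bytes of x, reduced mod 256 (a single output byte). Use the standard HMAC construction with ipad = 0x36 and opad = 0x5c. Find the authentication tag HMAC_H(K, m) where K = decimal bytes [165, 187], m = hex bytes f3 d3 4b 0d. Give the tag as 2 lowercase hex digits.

Key decimal bytes [165, 187] = a5 bb is 2 bytes ≤ B = 3; zero-pad to 3 bytes: K' = a5 bb 00.
K' ⊕ ipad = 93 8d 36.  K' ⊕ opad = f9 e7 5c.
Inner input = (K'⊕ipad) ∥ m = 93 8d 36 ∥ f3 d3 4b 0d.
Inner hash: sum = 147+141+54+243+211+75+13 = 884; mod 256 = 116 → 74.
Outer input = (K'⊕opad) ∥ inner = f9 e7 5c ∥ 74.
Outer hash (tag): sum = 249+231+92+116 = 688; mod 256 = 176 → b0.

b0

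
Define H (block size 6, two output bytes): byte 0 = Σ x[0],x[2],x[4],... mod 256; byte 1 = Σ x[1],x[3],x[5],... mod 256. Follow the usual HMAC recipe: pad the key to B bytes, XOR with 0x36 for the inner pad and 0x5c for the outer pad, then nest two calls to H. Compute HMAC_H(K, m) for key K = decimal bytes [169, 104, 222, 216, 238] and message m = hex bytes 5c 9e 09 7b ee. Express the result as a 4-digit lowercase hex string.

dbaf

Key decimal bytes [169, 104, 222, 216, 238] = a9 68 de d8 ee is 5 bytes ≤ B = 6; zero-pad to 6 bytes: K' = a9 68 de d8 ee 00.
K' ⊕ ipad = 9f 5e e8 ee d8 36.  K' ⊕ opad = f5 34 82 84 b2 5c.
Inner input = (K'⊕ipad) ∥ m = 9f 5e e8 ee d8 36 ∥ 5c 9e 09 7b ee.
Inner hash: even-index sum = 946 mod 256 = 178; odd-index sum = 667 mod 256 = 155 → b2 9b.
Outer input = (K'⊕opad) ∥ inner = f5 34 82 84 b2 5c ∥ b2 9b.
Outer hash (tag): even-index sum = 731 mod 256 = 219; odd-index sum = 431 mod 256 = 175 → db af.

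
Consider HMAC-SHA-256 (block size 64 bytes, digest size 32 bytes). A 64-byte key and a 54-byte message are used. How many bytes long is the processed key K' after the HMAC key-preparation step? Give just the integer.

Key is 64 ≤ 64 bytes, zero-padded: |K'| = 64.

64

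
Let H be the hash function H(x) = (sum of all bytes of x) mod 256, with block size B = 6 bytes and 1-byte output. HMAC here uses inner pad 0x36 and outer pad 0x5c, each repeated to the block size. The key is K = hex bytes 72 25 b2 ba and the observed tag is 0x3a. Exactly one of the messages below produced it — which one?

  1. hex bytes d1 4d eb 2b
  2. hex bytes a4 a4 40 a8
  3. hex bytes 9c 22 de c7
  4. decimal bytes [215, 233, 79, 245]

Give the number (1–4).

Key hex bytes 72 25 b2 ba is 4 bytes ≤ B = 6; zero-pad to 6 bytes: K' = 72 25 b2 ba 00 00.
K' ⊕ ipad = 44 13 84 8c 36 36; K' ⊕ opad = 2e 79 ee e6 5c 5c.
m1: inner = H(44 13 84 8c 36 36 d1 4d eb 2b) = 07; tag = H(2e 79 ee e6 5c 5c 07) = 3a ← matches
m2: inner = H(44 13 84 8c 36 36 a4 a4 40 a8) = 03; tag = H(2e 79 ee e6 5c 5c 03) = 36
m3: inner = H(44 13 84 8c 36 36 9c 22 de c7) = 36; tag = H(2e 79 ee e6 5c 5c 36) = 69
m4: inner = H(44 13 84 8c 36 36 d7 e9 4f f5) = d7; tag = H(2e 79 ee e6 5c 5c d7) = 0a

1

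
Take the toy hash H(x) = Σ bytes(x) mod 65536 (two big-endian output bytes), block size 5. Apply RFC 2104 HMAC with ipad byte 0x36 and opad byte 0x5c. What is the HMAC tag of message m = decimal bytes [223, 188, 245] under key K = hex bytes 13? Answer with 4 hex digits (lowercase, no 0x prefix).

Key hex bytes 13 is 1 byte ≤ B = 5; zero-pad to 5 bytes: K' = 13 00 00 00 00.
K' ⊕ ipad = 25 36 36 36 36.  K' ⊕ opad = 4f 5c 5c 5c 5c.
Inner input = (K'⊕ipad) ∥ m = 25 36 36 36 36 ∥ df bc f5.
Inner hash: sum = 37+54+54+54+54+223+188+245 = 909 → 03 8d.
Outer input = (K'⊕opad) ∥ inner = 4f 5c 5c 5c 5c ∥ 03 8d.
Outer hash (tag): sum = 79+92+92+92+92+3+141 = 591 → 02 4f.

024f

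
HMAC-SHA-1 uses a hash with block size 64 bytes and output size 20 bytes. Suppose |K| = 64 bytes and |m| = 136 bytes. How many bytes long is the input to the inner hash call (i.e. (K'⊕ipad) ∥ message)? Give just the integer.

200

Key is 64 ≤ 64 bytes, zero-padded: |K'| = 64.
Inner input = (K'⊕ipad) ∥ m → 64 + 136 = 200 bytes.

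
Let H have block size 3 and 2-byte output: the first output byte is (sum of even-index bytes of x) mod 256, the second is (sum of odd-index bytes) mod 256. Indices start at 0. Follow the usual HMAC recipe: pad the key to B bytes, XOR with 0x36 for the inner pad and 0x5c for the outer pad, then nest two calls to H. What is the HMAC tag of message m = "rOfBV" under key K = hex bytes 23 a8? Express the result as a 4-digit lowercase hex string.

a7d0

Key hex bytes 23 a8 is 2 bytes ≤ B = 3; zero-pad to 3 bytes: K' = 23 a8 00.
K' ⊕ ipad = 15 9e 36.  K' ⊕ opad = 7f f4 5c.
Inner input = (K'⊕ipad) ∥ m = 15 9e 36 ∥ 72 4f 66 42 56.
Inner hash: even-index sum = 220 mod 256 = 220; odd-index sum = 460 mod 256 = 204 → dc cc.
Outer input = (K'⊕opad) ∥ inner = 7f f4 5c ∥ dc cc.
Outer hash (tag): even-index sum = 423 mod 256 = 167; odd-index sum = 464 mod 256 = 208 → a7 d0.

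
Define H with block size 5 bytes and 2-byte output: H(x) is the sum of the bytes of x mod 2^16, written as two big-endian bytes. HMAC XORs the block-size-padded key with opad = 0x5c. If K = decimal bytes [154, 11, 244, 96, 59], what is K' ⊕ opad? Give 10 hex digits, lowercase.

c657a83c67

Key decimal bytes [154, 11, 244, 96, 59] = 9a 0b f4 60 3b is exactly B = 5 bytes: K' = 9a 0b f4 60 3b.
XOR each byte with 0x5c: 9a⊕5c=c6, 0b⊕5c=57, f4⊕5c=a8, 60⊕5c=3c, 3b⊕5c=67.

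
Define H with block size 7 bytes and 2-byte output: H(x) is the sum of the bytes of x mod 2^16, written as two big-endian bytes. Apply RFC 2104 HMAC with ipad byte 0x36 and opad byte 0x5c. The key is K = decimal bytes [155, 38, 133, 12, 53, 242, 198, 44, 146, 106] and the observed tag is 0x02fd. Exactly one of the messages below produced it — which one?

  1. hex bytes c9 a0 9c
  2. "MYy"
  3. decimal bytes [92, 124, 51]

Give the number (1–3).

Key decimal bytes [155, 38, 133, 12, 53, 242, 198, 44, 146, 106] = 9b 26 85 0c 35 f2 c6 2c 92 6a is 10 bytes > B = 7, so hash it first: H(key) = 04 67, then zero-pad to 7 bytes: K' = 04 67 00 00 00 00 00.
K' ⊕ ipad = 32 51 36 36 36 36 36; K' ⊕ opad = 58 3b 5c 5c 5c 5c 5c.
m1: inner = H(32 51 36 36 36 36 36 c9 a0 9c) = 03 96; tag = H(58 3b 5c 5c 5c 5c 5c 03 96) = 02f8
m2: inner = H(32 51 36 36 36 36 36 4d 59 79) = 02 b0; tag = H(58 3b 5c 5c 5c 5c 5c 02 b0) = 0311
m3: inner = H(32 51 36 36 36 36 36 5c 7c 33) = 02 9c; tag = H(58 3b 5c 5c 5c 5c 5c 02 9c) = 02fd ← matches

3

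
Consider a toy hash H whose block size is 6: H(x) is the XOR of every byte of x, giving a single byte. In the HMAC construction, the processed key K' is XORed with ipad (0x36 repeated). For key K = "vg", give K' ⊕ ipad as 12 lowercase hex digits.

405136363636

Key "vg" = 76 67 is 2 bytes ≤ B = 6; zero-pad to 6 bytes: K' = 76 67 00 00 00 00.
XOR each byte with 0x36: 76⊕36=40, 67⊕36=51, 00⊕36=36, 00⊕36=36, 00⊕36=36, 00⊕36=36.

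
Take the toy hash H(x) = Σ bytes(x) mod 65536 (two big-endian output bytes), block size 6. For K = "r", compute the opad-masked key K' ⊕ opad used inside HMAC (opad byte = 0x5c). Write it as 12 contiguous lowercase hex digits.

Key "r" = 72 is 1 byte ≤ B = 6; zero-pad to 6 bytes: K' = 72 00 00 00 00 00.
XOR each byte with 0x5c: 72⊕5c=2e, 00⊕5c=5c, 00⊕5c=5c, 00⊕5c=5c, 00⊕5c=5c, 00⊕5c=5c.

2e5c5c5c5c5c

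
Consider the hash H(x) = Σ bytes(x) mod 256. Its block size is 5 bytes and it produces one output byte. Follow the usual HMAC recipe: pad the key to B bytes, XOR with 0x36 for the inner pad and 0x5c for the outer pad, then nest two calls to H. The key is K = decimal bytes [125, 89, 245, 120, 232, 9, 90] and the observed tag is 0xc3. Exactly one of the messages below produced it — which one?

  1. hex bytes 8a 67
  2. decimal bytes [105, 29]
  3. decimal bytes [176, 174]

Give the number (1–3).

1

Key decimal bytes [125, 89, 245, 120, 232, 9, 90] = 7d 59 f5 78 e8 09 5a is 7 bytes > B = 5, so hash it first: H(key) = 8e, then zero-pad to 5 bytes: K' = 8e 00 00 00 00.
K' ⊕ ipad = b8 36 36 36 36; K' ⊕ opad = d2 5c 5c 5c 5c.
m1: inner = H(b8 36 36 36 36 8a 67) = 81; tag = H(d2 5c 5c 5c 5c 81) = c3 ← matches
m2: inner = H(b8 36 36 36 36 69 1d) = 16; tag = H(d2 5c 5c 5c 5c 16) = 58
m3: inner = H(b8 36 36 36 36 b0 ae) = ee; tag = H(d2 5c 5c 5c 5c ee) = 30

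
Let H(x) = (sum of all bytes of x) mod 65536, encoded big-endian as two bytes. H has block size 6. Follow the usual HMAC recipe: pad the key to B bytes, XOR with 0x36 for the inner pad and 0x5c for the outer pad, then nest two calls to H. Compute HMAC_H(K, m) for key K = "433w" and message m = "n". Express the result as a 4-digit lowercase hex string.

Key "433w" = 34 33 33 77 is 4 bytes ≤ B = 6; zero-pad to 6 bytes: K' = 34 33 33 77 00 00.
K' ⊕ ipad = 02 05 05 41 36 36.  K' ⊕ opad = 68 6f 6f 2b 5c 5c.
Inner input = (K'⊕ipad) ∥ m = 02 05 05 41 36 36 ∥ 6e.
Inner hash: sum = 2+5+5+65+54+54+110 = 295 → 01 27.
Outer input = (K'⊕opad) ∥ inner = 68 6f 6f 2b 5c 5c ∥ 01 27.
Outer hash (tag): sum = 104+111+111+43+92+92+1+39 = 593 → 02 51.

0251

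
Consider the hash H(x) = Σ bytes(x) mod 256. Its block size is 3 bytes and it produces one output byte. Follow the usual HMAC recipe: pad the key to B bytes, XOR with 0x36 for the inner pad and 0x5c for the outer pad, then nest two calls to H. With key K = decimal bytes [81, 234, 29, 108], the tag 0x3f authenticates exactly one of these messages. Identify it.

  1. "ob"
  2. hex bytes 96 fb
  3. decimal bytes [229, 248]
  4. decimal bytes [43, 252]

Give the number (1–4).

2

Key decimal bytes [81, 234, 29, 108] = 51 ea 1d 6c is 4 bytes > B = 3, so hash it first: H(key) = c4, then zero-pad to 3 bytes: K' = c4 00 00.
K' ⊕ ipad = f2 36 36; K' ⊕ opad = 98 5c 5c.
m1: inner = H(f2 36 36 6f 62) = 2f; tag = H(98 5c 5c 2f) = 7f
m2: inner = H(f2 36 36 96 fb) = ef; tag = H(98 5c 5c ef) = 3f ← matches
m3: inner = H(f2 36 36 e5 f8) = 3b; tag = H(98 5c 5c 3b) = 8b
m4: inner = H(f2 36 36 2b fc) = 85; tag = H(98 5c 5c 85) = d5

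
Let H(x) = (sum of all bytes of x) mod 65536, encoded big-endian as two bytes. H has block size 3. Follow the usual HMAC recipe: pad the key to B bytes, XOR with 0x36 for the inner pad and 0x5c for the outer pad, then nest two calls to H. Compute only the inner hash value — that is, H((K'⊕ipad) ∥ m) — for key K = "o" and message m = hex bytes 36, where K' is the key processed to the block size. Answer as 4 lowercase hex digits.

00fb

Key "o" = 6f is 1 byte ≤ B = 3; zero-pad to 3 bytes: K' = 6f 00 00.
K' ⊕ ipad = 59 36 36.
Inner input = 59 36 36 ∥ 36.
Inner hash: sum = 89+54+54+54 = 251 → 00 fb.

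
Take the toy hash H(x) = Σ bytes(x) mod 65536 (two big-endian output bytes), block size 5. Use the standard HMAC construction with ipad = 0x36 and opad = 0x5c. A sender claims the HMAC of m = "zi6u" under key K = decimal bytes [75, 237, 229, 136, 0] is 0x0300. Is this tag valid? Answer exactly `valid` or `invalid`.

invalid

Key decimal bytes [75, 237, 229, 136, 0] = 4b ed e5 88 00 is exactly B = 5 bytes: K' = 4b ed e5 88 00.
K' ⊕ ipad = 7d db d3 be 36; K' ⊕ opad = 17 b1 b9 d4 5c.
Inner hash: sum = 125+219+211+190+54+122+105+54+117 = 1197 → 04 ad.
Outer hash (recomputed tag): sum = 23+177+185+212+92+4+173 = 866 → 03 62.
Recomputed tag = 0362; claimed = 0300 → mismatch.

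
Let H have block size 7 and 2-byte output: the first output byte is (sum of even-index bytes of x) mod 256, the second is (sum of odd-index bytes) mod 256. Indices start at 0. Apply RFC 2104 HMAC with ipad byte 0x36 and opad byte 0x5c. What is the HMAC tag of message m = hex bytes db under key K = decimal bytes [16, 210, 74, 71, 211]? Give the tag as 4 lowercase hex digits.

b3c2

Key decimal bytes [16, 210, 74, 71, 211] = 10 d2 4a 47 d3 is 5 bytes ≤ B = 7; zero-pad to 7 bytes: K' = 10 d2 4a 47 d3 00 00.
K' ⊕ ipad = 26 e4 7c 71 e5 36 36.  K' ⊕ opad = 4c 8e 16 1b 8f 5c 5c.
Inner input = (K'⊕ipad) ∥ m = 26 e4 7c 71 e5 36 36 ∥ db.
Inner hash: even-index sum = 445 mod 256 = 189; odd-index sum = 614 mod 256 = 102 → bd 66.
Outer input = (K'⊕opad) ∥ inner = 4c 8e 16 1b 8f 5c 5c ∥ bd 66.
Outer hash (tag): even-index sum = 435 mod 256 = 179; odd-index sum = 450 mod 256 = 194 → b3 c2.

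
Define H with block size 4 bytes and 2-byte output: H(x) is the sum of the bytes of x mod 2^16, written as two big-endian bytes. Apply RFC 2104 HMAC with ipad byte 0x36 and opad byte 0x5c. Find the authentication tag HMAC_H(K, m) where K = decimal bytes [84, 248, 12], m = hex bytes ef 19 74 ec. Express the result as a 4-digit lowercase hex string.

0164

Key decimal bytes [84, 248, 12] = 54 f8 0c is 3 bytes ≤ B = 4; zero-pad to 4 bytes: K' = 54 f8 0c 00.
K' ⊕ ipad = 62 ce 3a 36.  K' ⊕ opad = 08 a4 50 5c.
Inner input = (K'⊕ipad) ∥ m = 62 ce 3a 36 ∥ ef 19 74 ec.
Inner hash: sum = 98+206+58+54+239+25+116+236 = 1032 → 04 08.
Outer input = (K'⊕opad) ∥ inner = 08 a4 50 5c ∥ 04 08.
Outer hash (tag): sum = 8+164+80+92+4+8 = 356 → 01 64.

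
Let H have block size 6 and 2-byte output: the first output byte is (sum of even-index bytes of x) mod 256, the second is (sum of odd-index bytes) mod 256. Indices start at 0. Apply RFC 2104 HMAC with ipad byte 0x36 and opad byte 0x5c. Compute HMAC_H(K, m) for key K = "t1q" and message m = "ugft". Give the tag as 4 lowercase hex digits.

4b73

Key "t1q" = 74 31 71 is 3 bytes ≤ B = 6; zero-pad to 6 bytes: K' = 74 31 71 00 00 00.
K' ⊕ ipad = 42 07 47 36 36 36.  K' ⊕ opad = 28 6d 2d 5c 5c 5c.
Inner input = (K'⊕ipad) ∥ m = 42 07 47 36 36 36 ∥ 75 67 66 74.
Inner hash: even-index sum = 410 mod 256 = 154; odd-index sum = 334 mod 256 = 78 → 9a 4e.
Outer input = (K'⊕opad) ∥ inner = 28 6d 2d 5c 5c 5c ∥ 9a 4e.
Outer hash (tag): even-index sum = 331 mod 256 = 75; odd-index sum = 371 mod 256 = 115 → 4b 73.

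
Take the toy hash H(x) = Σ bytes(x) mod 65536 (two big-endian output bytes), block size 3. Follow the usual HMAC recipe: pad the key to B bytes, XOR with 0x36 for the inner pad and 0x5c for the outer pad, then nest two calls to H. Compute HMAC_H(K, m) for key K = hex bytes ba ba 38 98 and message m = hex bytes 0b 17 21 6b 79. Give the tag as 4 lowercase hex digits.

00d7

Key hex bytes ba ba 38 98 is 4 bytes > B = 3, so hash it first: H(key) = 02 44, then zero-pad to 3 bytes: K' = 02 44 00.
K' ⊕ ipad = 34 72 36.  K' ⊕ opad = 5e 18 5c.
Inner input = (K'⊕ipad) ∥ m = 34 72 36 ∥ 0b 17 21 6b 79.
Inner hash: sum = 52+114+54+11+23+33+107+121 = 515 → 02 03.
Outer input = (K'⊕opad) ∥ inner = 5e 18 5c ∥ 02 03.
Outer hash (tag): sum = 94+24+92+2+3 = 215 → 00 d7.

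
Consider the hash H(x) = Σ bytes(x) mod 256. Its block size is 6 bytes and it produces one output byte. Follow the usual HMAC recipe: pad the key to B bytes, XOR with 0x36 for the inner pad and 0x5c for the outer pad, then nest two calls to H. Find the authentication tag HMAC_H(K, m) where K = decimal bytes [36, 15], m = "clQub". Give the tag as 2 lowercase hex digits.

55

Key decimal bytes [36, 15] = 24 0f is 2 bytes ≤ B = 6; zero-pad to 6 bytes: K' = 24 0f 00 00 00 00.
K' ⊕ ipad = 12 39 36 36 36 36.  K' ⊕ opad = 78 53 5c 5c 5c 5c.
Inner input = (K'⊕ipad) ∥ m = 12 39 36 36 36 36 ∥ 63 6c 51 75 62.
Inner hash: sum = 18+57+54+54+54+54+99+108+81+117+98 = 794; mod 256 = 26 → 1a.
Outer input = (K'⊕opad) ∥ inner = 78 53 5c 5c 5c 5c ∥ 1a.
Outer hash (tag): sum = 120+83+92+92+92+92+26 = 597; mod 256 = 85 → 55.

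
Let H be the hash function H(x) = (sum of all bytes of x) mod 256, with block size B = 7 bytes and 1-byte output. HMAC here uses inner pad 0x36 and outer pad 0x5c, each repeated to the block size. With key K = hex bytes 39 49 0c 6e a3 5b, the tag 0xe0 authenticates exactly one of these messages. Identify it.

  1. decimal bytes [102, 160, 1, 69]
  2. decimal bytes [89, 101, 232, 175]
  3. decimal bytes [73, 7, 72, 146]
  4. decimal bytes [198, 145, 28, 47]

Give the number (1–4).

Key hex bytes 39 49 0c 6e a3 5b is 6 bytes ≤ B = 7; zero-pad to 7 bytes: K' = 39 49 0c 6e a3 5b 00.
K' ⊕ ipad = 0f 7f 3a 58 95 6d 36; K' ⊕ opad = 65 15 50 32 ff 07 5c.
m1: inner = H(0f 7f 3a 58 95 6d 36 66 a0 01 45) = a4; tag = H(65 15 50 32 ff 07 5c a4) = 02
m2: inner = H(0f 7f 3a 58 95 6d 36 59 65 e8 af) = ad; tag = H(65 15 50 32 ff 07 5c ad) = 0b
m3: inner = H(0f 7f 3a 58 95 6d 36 49 07 48 92) = 82; tag = H(65 15 50 32 ff 07 5c 82) = e0 ← matches
m4: inner = H(0f 7f 3a 58 95 6d 36 c6 91 1c 2f) = fa; tag = H(65 15 50 32 ff 07 5c fa) = 58

3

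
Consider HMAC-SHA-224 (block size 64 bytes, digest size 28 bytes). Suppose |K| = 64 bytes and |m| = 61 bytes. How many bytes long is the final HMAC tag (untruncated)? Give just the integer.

The tag is one SHA-224 digest: 28 bytes.

28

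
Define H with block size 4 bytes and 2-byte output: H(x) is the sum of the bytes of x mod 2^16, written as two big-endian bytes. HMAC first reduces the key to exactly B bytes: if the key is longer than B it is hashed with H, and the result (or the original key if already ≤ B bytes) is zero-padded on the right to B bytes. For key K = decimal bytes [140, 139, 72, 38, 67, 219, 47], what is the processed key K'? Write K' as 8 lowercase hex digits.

02d20000

|K| = 7 > B = 4, so first hash the key.
H(K): sum = 140+139+72+38+67+219+47 = 722 → 02 d2.
Zero-pad H(K) = 02 d2 to 4 bytes: K' = 02 d2 00 00.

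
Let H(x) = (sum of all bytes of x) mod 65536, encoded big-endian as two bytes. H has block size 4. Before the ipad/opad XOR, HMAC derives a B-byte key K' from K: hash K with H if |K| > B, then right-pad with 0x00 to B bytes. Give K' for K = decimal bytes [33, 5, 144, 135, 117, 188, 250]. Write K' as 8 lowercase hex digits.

03680000

|K| = 7 > B = 4, so first hash the key.
H(K): sum = 33+5+144+135+117+188+250 = 872 → 03 68.
Zero-pad H(K) = 03 68 to 4 bytes: K' = 03 68 00 00.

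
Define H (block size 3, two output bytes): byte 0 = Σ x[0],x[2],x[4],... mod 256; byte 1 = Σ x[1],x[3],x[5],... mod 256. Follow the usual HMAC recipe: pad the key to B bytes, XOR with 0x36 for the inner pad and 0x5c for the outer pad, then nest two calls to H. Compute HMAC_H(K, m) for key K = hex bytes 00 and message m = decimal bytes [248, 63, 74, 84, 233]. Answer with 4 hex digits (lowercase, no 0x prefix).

Key hex bytes 00 is 1 byte ≤ B = 3; zero-pad to 3 bytes: K' = 00 00 00.
K' ⊕ ipad = 36 36 36.  K' ⊕ opad = 5c 5c 5c.
Inner input = (K'⊕ipad) ∥ m = 36 36 36 ∥ f8 3f 4a 54 e9.
Inner hash: even-index sum = 255 mod 256 = 255; odd-index sum = 609 mod 256 = 97 → ff 61.
Outer input = (K'⊕opad) ∥ inner = 5c 5c 5c ∥ ff 61.
Outer hash (tag): even-index sum = 281 mod 256 = 25; odd-index sum = 347 mod 256 = 91 → 19 5b.

195b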